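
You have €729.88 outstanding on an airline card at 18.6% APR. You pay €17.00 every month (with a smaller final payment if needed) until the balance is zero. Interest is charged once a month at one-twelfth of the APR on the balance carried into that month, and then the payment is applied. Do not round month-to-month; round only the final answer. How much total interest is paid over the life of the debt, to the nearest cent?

Monthly rate r = 18.6%/12 = 1.55% = 0.0155.
Payoff takes n = ⌈−ln(1 − rB₀/P)/ln(1+r)⌉ = ⌈71.195⌉ = 72 payments; the last is €3.33.
Total paid = 71·€17.00 + €3.33 = €1,210.33.
Total interest = total paid − principal = €1,210.33 − €729.88 = €480.45.

€480.45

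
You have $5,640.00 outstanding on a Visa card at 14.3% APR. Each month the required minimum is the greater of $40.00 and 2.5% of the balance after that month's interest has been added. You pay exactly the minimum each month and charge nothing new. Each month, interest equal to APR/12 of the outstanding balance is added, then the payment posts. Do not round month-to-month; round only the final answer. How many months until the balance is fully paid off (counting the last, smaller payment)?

149 months

Monthly rate r = 14.3%/12 = 1.19167% = 0.0119167.
While 2.5% of the post-interest balance exceeds $40.00, each month B ← (B·(1+r))·(1 − 0.025), i.e. B shrinks by the factor (1+r)·0.975 = 0.98662.
This holds for months 1–95. Entering month 96 the balance is $1,568.44; 2.5% of the post-interest balance is now below $40.00, so the flat $40.00 minimum applies from here.
From month 96 a fixed $40.00 at rate r clears $1,568.44 in 54 more payments. Total: 95 + 54 = 149 months.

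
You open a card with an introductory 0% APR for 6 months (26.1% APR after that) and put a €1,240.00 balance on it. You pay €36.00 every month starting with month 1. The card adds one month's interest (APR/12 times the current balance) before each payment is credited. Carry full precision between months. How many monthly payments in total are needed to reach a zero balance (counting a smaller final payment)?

Promo months 1–6 at r₀ = 0%/12 = 0; months 7+ at r₁ = 26.1%/12 = 0.02175.
After month 6 (no interest yet): B = €1,240.00 − 6·€36.00 = €1,024.00.
Then at r₁ with €36.00/mo: n₂ = −ln(1 − r₁·B/P)/ln(1+r₁) ≈ 44.81 → 45 more payments.

51 months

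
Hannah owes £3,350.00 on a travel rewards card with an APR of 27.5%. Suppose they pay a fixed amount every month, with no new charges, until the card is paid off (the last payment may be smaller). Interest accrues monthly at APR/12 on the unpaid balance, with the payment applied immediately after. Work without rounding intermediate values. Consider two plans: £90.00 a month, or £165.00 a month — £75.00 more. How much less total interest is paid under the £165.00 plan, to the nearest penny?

£3,057.15

Monthly rate r = 27.5%/12 = 2.29167% = 0.0229167.
At £90.00/mo: n = ⌈−ln(1 − rB₀/P)/ln(1+r)⌉ = 85 payments (last £56.29); total interest = total paid − £3,350.00 = £4,266.29.
At £165.00/mo: 28 payments (last £104.14); total interest £1,209.14.
Interest saved = £4,266.29 − £1,209.14 = £3,057.15.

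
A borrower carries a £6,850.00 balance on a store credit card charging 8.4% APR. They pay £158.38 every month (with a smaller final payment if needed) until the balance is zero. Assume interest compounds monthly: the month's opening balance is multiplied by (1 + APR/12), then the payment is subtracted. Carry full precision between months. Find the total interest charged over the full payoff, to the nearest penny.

£1,337.82

Monthly rate r = 8.4%/12 = 0.7% = 0.007.
Payoff takes n = ⌈−ln(1 − rB₀/P)/ln(1+r)⌉ = ⌈51.697⌉ = 52 payments; the last is £110.44.
Total paid = 51·£158.38 + £110.44 = £8,187.82.
Total interest = total paid − principal = £8,187.82 − £6,850.00 = £1,337.82.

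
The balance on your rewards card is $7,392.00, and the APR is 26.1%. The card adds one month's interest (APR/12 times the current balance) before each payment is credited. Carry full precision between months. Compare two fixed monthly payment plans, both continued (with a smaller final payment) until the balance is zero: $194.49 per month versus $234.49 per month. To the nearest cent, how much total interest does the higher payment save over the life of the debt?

Monthly rate r = 26.1%/12 = 2.175% = 0.02175.
At $194.49/mo: n = ⌈−ln(1 − rB₀/P)/ln(1+r)⌉ = 82 payments (last $87.32); total interest = total paid − $7,392.00 = $8,449.01.
At $234.49/mo: 54 payments (last $183.81); total interest $5,219.78.
Interest saved = $8,449.01 − $5,219.78 = $3,229.23.

$3,229.23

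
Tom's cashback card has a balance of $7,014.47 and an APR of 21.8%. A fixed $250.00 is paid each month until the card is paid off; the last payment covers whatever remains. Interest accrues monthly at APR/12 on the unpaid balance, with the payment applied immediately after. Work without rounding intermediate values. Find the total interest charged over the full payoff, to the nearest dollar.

Monthly rate r = 21.8%/12 = 1.81667% = 0.0181667.
Payoff takes n = ⌈−ln(1 − rB₀/P)/ln(1+r)⌉ = ⌈39.591⌉ = 40 payments; the last is $148.20.
Total paid = 39·$250.00 + $148.20 = $9,898.20.
Total interest = total paid − principal = $9,898.20 − $7,014.47 = $2,883.73.

$2,884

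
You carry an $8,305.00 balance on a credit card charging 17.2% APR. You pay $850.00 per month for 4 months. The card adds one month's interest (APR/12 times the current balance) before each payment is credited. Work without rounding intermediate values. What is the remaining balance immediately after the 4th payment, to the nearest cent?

Monthly rate r = 17.2%/12 = 1.43333% = 0.0143333.
Each month: B ← B·(1+r) − $850.00.
Month 1: interest $119.04; balance after payment $7,574.04.
Month 2: interest $108.56; balance after payment $6,832.60.
Month 3: interest $97.93; balance after payment $6,080.53.
Month 4: interest $87.15; balance after payment $5,317.69.

$5,317.69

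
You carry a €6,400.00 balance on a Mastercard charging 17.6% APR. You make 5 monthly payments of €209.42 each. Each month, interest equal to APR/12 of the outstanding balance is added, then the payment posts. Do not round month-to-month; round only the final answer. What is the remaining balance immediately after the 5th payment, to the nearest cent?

Monthly rate r = 17.6%/12 = 1.46667% = 0.0146667.
Each month: B ← B·(1+r) − €209.42.
Month 1: interest €93.87; balance after payment €6,284.45.
Month 2: interest €92.17; balance after payment €6,167.20.
Month 3: interest €90.45; balance after payment €6,048.23.
Month 4: interest €88.71; balance after payment €5,927.52.
Month 5: interest €86.94; balance after payment €5,805.04.

€5,805.04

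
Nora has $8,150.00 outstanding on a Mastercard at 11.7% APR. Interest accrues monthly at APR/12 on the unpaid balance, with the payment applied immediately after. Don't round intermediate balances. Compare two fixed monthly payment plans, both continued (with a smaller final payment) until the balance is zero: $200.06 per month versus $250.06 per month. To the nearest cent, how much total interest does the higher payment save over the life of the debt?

$581.19

Monthly rate r = 11.7%/12 = 0.975% = 0.00975.
At $200.06/mo: n = ⌈−ln(1 − rB₀/P)/ln(1+r)⌉ = 53 payments (last $33.42); total interest = total paid − $8,150.00 = $2,286.54.
At $250.06/mo: 40 payments (last $103.01); total interest $1,705.35.
Interest saved = $2,286.54 − $1,705.35 = $581.19.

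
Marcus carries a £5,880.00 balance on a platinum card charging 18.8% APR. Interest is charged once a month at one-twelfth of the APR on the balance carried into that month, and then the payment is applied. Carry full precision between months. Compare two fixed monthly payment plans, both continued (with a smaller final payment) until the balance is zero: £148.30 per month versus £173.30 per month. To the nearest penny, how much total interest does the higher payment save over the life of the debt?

Monthly rate r = 18.8%/12 = 1.56667% = 0.0156667.
At £148.30/mo: n = ⌈−ln(1 − rB₀/P)/ln(1+r)⌉ = 63 payments (last £65.86); total interest = total paid − £5,880.00 = £3,380.46.
At £173.30/mo: 49 payments (last £136.07); total interest £2,574.47.
Interest saved = £3,380.46 − £2,574.47 = £805.99.

£805.99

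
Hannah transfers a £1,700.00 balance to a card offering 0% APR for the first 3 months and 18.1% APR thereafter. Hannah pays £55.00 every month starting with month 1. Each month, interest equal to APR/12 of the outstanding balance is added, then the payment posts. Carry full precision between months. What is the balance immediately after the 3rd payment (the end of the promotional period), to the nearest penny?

Promo months 1–3 at r₀ = 0%/12 = 0; months 4+ at r₁ = 18.1%/12 = 0.0150833.
After month 3 (no interest yet): B = £1,700.00 − 3·£55.00 = £1,535.00.

£1,535.00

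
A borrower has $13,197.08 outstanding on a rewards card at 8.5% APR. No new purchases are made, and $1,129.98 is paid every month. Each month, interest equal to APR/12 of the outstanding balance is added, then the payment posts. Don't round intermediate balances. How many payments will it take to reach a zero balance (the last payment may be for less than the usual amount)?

Monthly rate r = 8.5%/12 = 0.708333% = 0.00708333.
Recurrence: B ← B·(1+r) − $1,129.98.
Month 1: interest $93.48; balance after payment $12,160.58.
Month 2: interest $86.14; balance after payment $11,116.74.
Closed form: n = −ln(1 − rB₀/P)/ln(1+r) = −ln(0.91727)/ln(1.00708) ≈ 12.234, so the balance reaches zero during payment 13.

13 months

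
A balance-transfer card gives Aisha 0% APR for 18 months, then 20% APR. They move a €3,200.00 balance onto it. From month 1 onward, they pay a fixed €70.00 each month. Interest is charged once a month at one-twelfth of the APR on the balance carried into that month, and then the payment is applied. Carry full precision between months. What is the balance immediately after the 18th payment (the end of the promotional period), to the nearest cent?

€1,940.00

Promo months 1–18 at r₀ = 0%/12 = 0; months 19+ at r₁ = 20%/12 = 0.0166667.
After month 18 (no interest yet): B = €3,200.00 − 18·€70.00 = €1,940.00.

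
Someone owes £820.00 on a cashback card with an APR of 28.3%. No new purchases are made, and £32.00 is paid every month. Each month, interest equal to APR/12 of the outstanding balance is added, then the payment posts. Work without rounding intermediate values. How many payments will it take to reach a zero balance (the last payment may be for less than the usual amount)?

Monthly rate r = 28.3%/12 = 2.35833% = 0.0235833.
Recurrence: B ← B·(1+r) − £32.00.
Month 1: interest £19.34; balance after payment £807.34.
Month 2: interest £19.04; balance after payment £794.38.
Closed form: n = −ln(1 − rB₀/P)/ln(1+r) = −ln(0.39568)/ln(1.02358) ≈ 39.776, so the balance reaches zero during payment 40.

40 months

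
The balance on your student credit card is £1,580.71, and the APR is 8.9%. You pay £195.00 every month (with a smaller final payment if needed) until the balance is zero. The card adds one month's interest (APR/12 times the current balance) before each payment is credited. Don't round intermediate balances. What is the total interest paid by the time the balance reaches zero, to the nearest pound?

£56

Monthly rate r = 8.9%/12 = 0.741667% = 0.00741667.
Payoff takes n = ⌈−ln(1 − rB₀/P)/ln(1+r)⌉ = ⌈8.391⌉ = 9 payments; the last is £76.43.
Total paid = 8·£195.00 + £76.43 = £1,636.43.
Total interest = total paid − principal = £1,636.43 − £1,580.71 = £55.72.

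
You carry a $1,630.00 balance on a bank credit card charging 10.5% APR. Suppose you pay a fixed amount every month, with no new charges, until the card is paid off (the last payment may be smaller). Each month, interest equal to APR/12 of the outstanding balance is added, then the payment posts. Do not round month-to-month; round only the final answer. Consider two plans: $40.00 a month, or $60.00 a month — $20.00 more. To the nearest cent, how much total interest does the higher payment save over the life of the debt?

$155.16

Monthly rate r = 10.5%/12 = 0.875% = 0.00875.
At $40.00/mo: n = ⌈−ln(1 − rB₀/P)/ln(1+r)⌉ = 51 payments (last $24.53); total interest = total paid − $1,630.00 = $394.53.
At $60.00/mo: 32 payments (last $9.37); total interest $239.37.
Interest saved = $394.53 − $239.37 = $155.16.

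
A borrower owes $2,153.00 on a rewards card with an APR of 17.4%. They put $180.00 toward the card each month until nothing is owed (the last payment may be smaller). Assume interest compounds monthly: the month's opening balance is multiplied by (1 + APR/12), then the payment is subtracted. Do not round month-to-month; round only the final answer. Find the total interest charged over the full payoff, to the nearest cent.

Monthly rate r = 17.4%/12 = 1.45% = 0.0145.
Payoff takes n = ⌈−ln(1 − rB₀/P)/ln(1+r)⌉ = ⌈13.231⌉ = 14 payments; the last is $41.89.
Total paid = 13·$180.00 + $41.89 = $2,381.89.
Total interest = total paid − principal = $2,381.89 − $2,153.00 = $228.89.

$228.89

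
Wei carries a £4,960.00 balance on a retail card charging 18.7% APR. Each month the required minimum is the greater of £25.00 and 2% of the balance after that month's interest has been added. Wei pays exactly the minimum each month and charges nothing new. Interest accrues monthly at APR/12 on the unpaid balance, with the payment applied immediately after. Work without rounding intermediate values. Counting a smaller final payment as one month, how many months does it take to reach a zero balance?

Monthly rate r = 18.7%/12 = 1.55833% = 0.0155833.
While 2% of the post-interest balance exceeds £25.00, each month B ← (B·(1+r))·(1 − 0.02), i.e. B shrinks by the factor (1+r)·0.98 = 0.99527.
This holds for months 1–295. Entering month 296 the balance is £1,225.37; 2% of the post-interest balance is now below £25.00, so the flat £25.00 minimum applies from here.
From month 296 a fixed £25.00 at rate r clears £1,225.37 in 94 more payments. Total: 295 + 94 = 389 months.

389 months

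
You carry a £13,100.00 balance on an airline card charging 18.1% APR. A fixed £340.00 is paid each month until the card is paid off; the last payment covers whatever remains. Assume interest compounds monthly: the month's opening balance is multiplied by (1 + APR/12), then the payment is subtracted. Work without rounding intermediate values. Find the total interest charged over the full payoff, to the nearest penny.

Monthly rate r = 18.1%/12 = 1.50833% = 0.0150833.
Payoff takes n = ⌈−ln(1 − rB₀/P)/ln(1+r)⌉ = ⌈58.130⌉ = 59 payments; the last is £44.48.
Total paid = 58·£340.00 + £44.48 = £19,764.48.
Total interest = total paid − principal = £19,764.48 − £13,100.00 = £6,664.48.

£6,664.48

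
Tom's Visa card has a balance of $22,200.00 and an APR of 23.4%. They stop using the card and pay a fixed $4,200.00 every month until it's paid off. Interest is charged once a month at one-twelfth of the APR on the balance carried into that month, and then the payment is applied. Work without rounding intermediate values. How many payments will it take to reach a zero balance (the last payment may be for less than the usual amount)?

Monthly rate r = 23.4%/12 = 1.95% = 0.0195.
Recurrence: B ← B·(1+r) − $4,200.00.
Month 1: interest $432.90; balance after payment $18,432.90.
Month 2: interest $359.44; balance after payment $14,592.34.
Month 3: interest $284.55; balance after payment $10,676.89.
Month 4: interest $208.20; balance after payment $6,685.09.
Month 5: interest $130.36; balance after payment $2,615.45.
Month 6: interest $51.00; balance after payment $0.00.

6 months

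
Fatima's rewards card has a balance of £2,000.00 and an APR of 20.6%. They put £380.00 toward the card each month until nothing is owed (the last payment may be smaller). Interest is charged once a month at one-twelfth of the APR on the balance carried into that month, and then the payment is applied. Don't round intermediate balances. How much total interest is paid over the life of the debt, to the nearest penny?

Monthly rate r = 20.6%/12 = 1.71667% = 0.0171667.
Payoff takes n = ⌈−ln(1 − rB₀/P)/ln(1+r)⌉ = ⌈5.564⌉ = 6 payments; the last is £214.93.
Total paid = 5·£380.00 + £214.93 = £2,114.93.
Total interest = total paid − principal = £2,114.93 − £2,000.00 = £114.93.

£114.93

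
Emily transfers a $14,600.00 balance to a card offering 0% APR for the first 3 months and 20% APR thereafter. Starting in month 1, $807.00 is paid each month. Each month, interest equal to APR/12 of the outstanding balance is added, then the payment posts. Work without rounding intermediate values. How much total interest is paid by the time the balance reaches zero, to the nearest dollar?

$1,968

Promo months 1–3 at r₀ = 0%/12 = 0; months 4+ at r₁ = 20%/12 = 0.0166667.
After month 3 (no interest yet): B = $14,600.00 − 3·$807.00 = $12,179.00.
Then at r₁ with $807.00/mo: n₂ = −ln(1 − r₁·B/P)/ln(1+r₁) ≈ 17.53 → 18 more payments.
Total paid = 20·$807.00 + $427.58 = $16,567.58; interest = $16,567.58 − $14,600.00 = $1,967.58.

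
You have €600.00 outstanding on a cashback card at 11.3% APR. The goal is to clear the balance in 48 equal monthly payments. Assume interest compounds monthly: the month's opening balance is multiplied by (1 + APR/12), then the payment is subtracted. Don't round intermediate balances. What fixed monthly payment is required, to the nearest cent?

Monthly rate r = 11.3%/12 = 0.941667% = 0.00941667.
Level-payment amortization: P = B₀·r / (1 − (1+r)^(−n)) = 600.00·0.00941667 / (1 − 1.00942^(−48)).
Denominator 1 − (1+r)^(−48) = 0.362298581.
P = 5.65 / 0.362298581 ≈ 15.59.

€15.59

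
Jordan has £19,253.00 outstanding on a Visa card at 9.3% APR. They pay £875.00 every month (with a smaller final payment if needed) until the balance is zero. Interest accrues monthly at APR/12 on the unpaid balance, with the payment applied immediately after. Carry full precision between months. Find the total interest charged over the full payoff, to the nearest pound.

Monthly rate r = 9.3%/12 = 0.775% = 0.00775.
Payoff takes n = ⌈−ln(1 − rB₀/P)/ln(1+r)⌉ = ⌈24.218⌉ = 25 payments; the last is £191.13.
Total paid = 24·£875.00 + £191.13 = £21,191.13.
Total interest = total paid − principal = £21,191.13 − £19,253.00 = £1,938.13.

£1,938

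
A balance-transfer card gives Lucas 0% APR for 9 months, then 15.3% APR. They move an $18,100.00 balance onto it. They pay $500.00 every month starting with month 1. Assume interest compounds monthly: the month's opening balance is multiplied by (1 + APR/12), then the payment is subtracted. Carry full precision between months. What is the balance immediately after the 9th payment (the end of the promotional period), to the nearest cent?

$13,600.00

Promo months 1–9 at r₀ = 0%/12 = 0; months 10+ at r₁ = 15.3%/12 = 0.01275.
After month 9 (no interest yet): B = $18,100.00 − 9·$500.00 = $13,600.00.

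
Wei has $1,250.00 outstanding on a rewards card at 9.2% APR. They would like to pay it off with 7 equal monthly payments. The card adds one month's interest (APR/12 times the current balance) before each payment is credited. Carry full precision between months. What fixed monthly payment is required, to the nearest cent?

$184.09

Monthly rate r = 9.2%/12 = 0.766667% = 0.00766667.
Level-payment amortization: P = B₀·r / (1 − (1+r)^(−n)) = 1250.00·0.00766667 / (1 − 1.00767^(−7)).
Denominator 1 − (1+r)^(−7) = 0.0520580283.
P = 9.58333 / 0.0520580283 ≈ 184.09.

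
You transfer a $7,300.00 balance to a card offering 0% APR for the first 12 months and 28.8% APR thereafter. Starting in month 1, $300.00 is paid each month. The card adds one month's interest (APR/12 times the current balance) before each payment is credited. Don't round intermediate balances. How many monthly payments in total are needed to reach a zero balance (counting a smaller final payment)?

27 payments

Promo months 1–12 at r₀ = 0%/12 = 0; months 13+ at r₁ = 28.8%/12 = 0.024.
After month 12 (no interest yet): B = $7,300.00 − 12·$300.00 = $3,700.00.
Then at r₁ with $300.00/mo: n₂ = −ln(1 − r₁·B/P)/ln(1+r₁) ≈ 14.80 → 15 more payments.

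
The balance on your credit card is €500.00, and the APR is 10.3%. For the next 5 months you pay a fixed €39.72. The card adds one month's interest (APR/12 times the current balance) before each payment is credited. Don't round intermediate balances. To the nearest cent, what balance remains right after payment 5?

€319.79

Monthly rate r = 10.3%/12 = 0.858333% = 0.00858333.
Each month: B ← B·(1+r) − €39.72.
Month 1: interest €4.29; balance after payment €464.57.
Month 2: interest €3.99; balance after payment €428.84.
Month 3: interest €3.68; balance after payment €392.80.
Month 4: interest €3.37; balance after payment €356.45.
Month 5: interest €3.06; balance after payment €319.79.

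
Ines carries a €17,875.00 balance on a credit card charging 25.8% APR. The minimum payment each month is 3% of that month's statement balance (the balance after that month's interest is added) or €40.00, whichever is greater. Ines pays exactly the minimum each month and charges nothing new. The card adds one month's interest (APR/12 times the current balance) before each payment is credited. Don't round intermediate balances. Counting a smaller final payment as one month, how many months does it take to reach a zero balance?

Monthly rate r = 25.8%/12 = 2.15% = 0.0215.
While 3% of the post-interest balance exceeds €40.00, each month B ← (B·(1+r))·(1 − 0.03), i.e. B shrinks by the factor (1+r)·0.97 = 0.99086.
This holds for months 1–285. Entering month 286 the balance is €1,303.55; 3% of the post-interest balance is now below €40.00, so the flat €40.00 minimum applies from here.
From month 286 a fixed €40.00 at rate r clears €1,303.55 in 57 more payments. Total: 285 + 57 = 342 months.

342 months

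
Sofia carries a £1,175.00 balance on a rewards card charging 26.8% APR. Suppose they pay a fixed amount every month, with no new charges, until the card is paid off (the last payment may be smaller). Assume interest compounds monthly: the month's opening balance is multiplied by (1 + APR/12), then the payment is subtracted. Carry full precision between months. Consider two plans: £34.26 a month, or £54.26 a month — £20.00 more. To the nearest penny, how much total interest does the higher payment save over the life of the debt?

£628.98

Monthly rate r = 26.8%/12 = 2.23333% = 0.0223333.
At £34.26/mo: n = ⌈−ln(1 − rB₀/P)/ln(1+r)⌉ = 66 payments (last £25.75); total interest = total paid − £1,175.00 = £1,077.65.
At £54.26/mo: 30 payments (last £50.13); total interest £448.67.
Interest saved = £1,077.65 − £448.67 = £628.98.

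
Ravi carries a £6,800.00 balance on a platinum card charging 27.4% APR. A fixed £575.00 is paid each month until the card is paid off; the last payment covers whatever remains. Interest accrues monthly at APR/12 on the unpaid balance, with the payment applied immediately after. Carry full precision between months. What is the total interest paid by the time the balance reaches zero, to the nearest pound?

£1,217

Monthly rate r = 27.4%/12 = 2.28333% = 0.0228333.
Payoff takes n = ⌈−ln(1 − rB₀/P)/ln(1+r)⌉ = ⌈13.941⌉ = 14 payments; the last is £541.70.
Total paid = 13·£575.00 + £541.70 = £8,016.70.
Total interest = total paid − principal = £8,016.70 − £6,800.00 = £1,216.70.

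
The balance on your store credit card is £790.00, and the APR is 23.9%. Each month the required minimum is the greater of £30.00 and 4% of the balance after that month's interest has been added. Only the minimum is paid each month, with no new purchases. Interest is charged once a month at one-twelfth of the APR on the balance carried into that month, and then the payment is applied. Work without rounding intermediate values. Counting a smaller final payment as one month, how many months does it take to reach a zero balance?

38 months

Monthly rate r = 23.9%/12 = 1.99167% = 0.0199167.
While 4% of the post-interest balance exceeds £30.00, each month B ← (B·(1+r))·(1 − 0.04), i.e. B shrinks by the factor (1+r)·0.96 = 0.97912.
This holds for months 1–4. Entering month 5 the balance is £726.06; 4% of the post-interest balance is now below £30.00, so the flat £30.00 minimum applies from here.
From month 5 a fixed £30.00 at rate r clears £726.06 in 34 more payments. Total: 4 + 34 = 38 months.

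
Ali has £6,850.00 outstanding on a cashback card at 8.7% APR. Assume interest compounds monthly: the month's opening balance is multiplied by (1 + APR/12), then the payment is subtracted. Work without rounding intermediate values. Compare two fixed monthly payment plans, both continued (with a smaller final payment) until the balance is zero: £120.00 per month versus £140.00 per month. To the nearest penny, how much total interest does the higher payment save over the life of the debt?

Monthly rate r = 8.7%/12 = 0.725% = 0.00725.
At £120.00/mo: n = ⌈−ln(1 − rB₀/P)/ln(1+r)⌉ = 74 payments (last £113.74); total interest = total paid − £6,850.00 = £2,023.74.
At £140.00/mo: 61 payments (last £90.41); total interest £1,640.41.
Interest saved = £2,023.74 − £1,640.41 = £383.33.

£383.33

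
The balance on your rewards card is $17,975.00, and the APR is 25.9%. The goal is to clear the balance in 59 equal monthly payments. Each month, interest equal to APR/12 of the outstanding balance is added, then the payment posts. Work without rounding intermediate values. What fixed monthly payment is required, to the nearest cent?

$541.61

Monthly rate r = 25.9%/12 = 2.15833% = 0.0215833.
Level-payment amortization: P = B₀·r / (1 − (1+r)^(−n)) = 17975.00·0.0215833 / (1 − 1.02158^(−59)).
Denominator 1 − (1+r)^(−59) = 0.716308803.
P = 387.96 / 0.716308803 ≈ 541.61.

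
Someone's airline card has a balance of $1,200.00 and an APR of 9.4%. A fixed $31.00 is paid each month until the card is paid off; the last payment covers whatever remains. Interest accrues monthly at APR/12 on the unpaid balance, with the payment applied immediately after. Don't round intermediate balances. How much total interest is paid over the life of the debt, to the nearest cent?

Monthly rate r = 9.4%/12 = 0.783333% = 0.00783333.
Payoff takes n = ⌈−ln(1 − rB₀/P)/ln(1+r)⌉ = ⌈46.303⌉ = 47 payments; the last is $9.42.
Total paid = 46·$31.00 + $9.42 = $1,435.42.
Total interest = total paid − principal = $1,435.42 − $1,200.00 = $235.42.

$235.42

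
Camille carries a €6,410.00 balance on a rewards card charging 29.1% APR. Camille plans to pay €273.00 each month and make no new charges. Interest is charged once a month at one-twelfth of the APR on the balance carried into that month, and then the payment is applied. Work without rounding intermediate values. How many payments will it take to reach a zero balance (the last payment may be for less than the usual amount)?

Monthly rate r = 29.1%/12 = 2.425% = 0.02425.
Recurrence: B ← B·(1+r) − €273.00.
Month 1: interest €155.44; balance after payment €6,292.44.
Month 2: interest €152.59; balance after payment €6,172.03.
Closed form: n = −ln(1 − rB₀/P)/ln(1+r) = −ln(0.43061)/ln(1.02425) ≈ 35.164, so the balance reaches zero during payment 36.

36 payments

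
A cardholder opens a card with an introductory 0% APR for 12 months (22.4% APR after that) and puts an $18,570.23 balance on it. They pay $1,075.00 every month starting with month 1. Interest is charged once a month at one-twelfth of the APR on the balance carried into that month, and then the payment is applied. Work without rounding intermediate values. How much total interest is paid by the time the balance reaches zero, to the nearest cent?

Promo months 1–12 at r₀ = 0%/12 = 0; months 13+ at r₁ = 22.4%/12 = 0.0186667.
After month 12 (no interest yet): B = $18,570.23 − 12·$1,075.00 = $5,670.23.
Then at r₁ with $1,075.00/mo: n₂ = −ln(1 − r₁·B/P)/ln(1+r₁) ≈ 5.60 → 6 more payments.
Total paid = 17·$1,075.00 + $652.08 = $18,927.08; interest = $18,927.08 − $18,570.23 = $356.85.

$356.85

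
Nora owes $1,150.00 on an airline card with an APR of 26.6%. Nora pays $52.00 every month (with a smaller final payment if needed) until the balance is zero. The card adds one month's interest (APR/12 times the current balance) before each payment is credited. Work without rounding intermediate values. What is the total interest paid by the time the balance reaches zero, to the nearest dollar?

$448

Monthly rate r = 26.6%/12 = 2.21667% = 0.0221667.
Payoff takes n = ⌈−ln(1 − rB₀/P)/ln(1+r)⌉ = ⌈30.732⌉ = 31 payments; the last is $38.17.
Total paid = 30·$52.00 + $38.17 = $1,598.17.
Total interest = total paid − principal = $1,598.17 − $1,150.00 = $448.17.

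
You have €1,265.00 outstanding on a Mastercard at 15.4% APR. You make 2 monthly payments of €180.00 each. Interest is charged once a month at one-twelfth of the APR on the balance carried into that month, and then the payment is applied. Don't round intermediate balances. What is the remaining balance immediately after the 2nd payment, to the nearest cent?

€935.37

Monthly rate r = 15.4%/12 = 1.28333% = 0.0128333.
Each month: B ← B·(1+r) − €180.00.
Month 1: interest €16.23; balance after payment €1,101.23.
Month 2: interest €14.13; balance after payment €935.37.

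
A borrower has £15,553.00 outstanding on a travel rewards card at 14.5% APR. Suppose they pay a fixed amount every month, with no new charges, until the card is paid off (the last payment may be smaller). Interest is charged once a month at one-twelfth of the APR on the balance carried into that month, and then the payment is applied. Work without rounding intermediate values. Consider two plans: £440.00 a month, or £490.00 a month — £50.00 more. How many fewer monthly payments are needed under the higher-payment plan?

Monthly rate r = 14.5%/12 = 1.20833% = 0.0120833.
At £440.00/mo: n = ⌈−ln(1 − rB₀/P)/ln(1+r)⌉ = 47 payments (last £168.19); total interest = total paid − £15,553.00 = £4,855.19.
At £490.00/mo: 41 payments (last £135.91); total interest £4,182.91.
Payments saved = 47 − 41 = 6.

6 fewer payments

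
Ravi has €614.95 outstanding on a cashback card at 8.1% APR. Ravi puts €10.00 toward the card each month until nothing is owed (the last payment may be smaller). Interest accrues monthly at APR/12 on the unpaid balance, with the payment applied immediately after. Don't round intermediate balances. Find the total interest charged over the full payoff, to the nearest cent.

Monthly rate r = 8.1%/12 = 0.675% = 0.00675.
Payoff takes n = ⌈−ln(1 − rB₀/P)/ln(1+r)⌉ = ⌈79.720⌉ = 80 payments; the last is €7.20.
Total paid = 79·€10.00 + €7.20 = €797.20.
Total interest = total paid − principal = €797.20 − €614.95 = €182.25.

€182.25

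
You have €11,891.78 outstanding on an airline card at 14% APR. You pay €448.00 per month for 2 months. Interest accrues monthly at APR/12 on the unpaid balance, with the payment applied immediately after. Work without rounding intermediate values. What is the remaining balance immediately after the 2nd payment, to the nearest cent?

Monthly rate r = 14%/12 = 1.16667% = 0.0116667.
Each month: B ← B·(1+r) − €448.00.
Month 1: interest €138.74; balance after payment €11,582.52.
Month 2: interest €135.13; balance after payment €11,269.65.

€11,269.65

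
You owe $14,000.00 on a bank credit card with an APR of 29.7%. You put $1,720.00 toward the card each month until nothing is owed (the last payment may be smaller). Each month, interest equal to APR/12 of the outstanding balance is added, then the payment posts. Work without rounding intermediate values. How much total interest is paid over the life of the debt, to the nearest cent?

$1,829.80

Monthly rate r = 29.7%/12 = 2.475% = 0.02475.
Payoff takes n = ⌈−ln(1 − rB₀/P)/ln(1+r)⌉ = ⌈9.201⌉ = 10 payments; the last is $349.80.
Total paid = 9·$1,720.00 + $349.80 = $15,829.80.
Total interest = total paid − principal = $15,829.80 − $14,000.00 = $1,829.80.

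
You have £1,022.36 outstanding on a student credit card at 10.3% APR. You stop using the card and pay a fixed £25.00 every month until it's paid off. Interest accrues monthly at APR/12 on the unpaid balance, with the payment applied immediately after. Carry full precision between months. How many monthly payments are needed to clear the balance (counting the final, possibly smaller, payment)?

Monthly rate r = 10.3%/12 = 0.858333% = 0.00858333.
Recurrence: B ← B·(1+r) − £25.00.
Month 1: interest £8.78; balance after payment £1,006.14.
Month 2: interest £8.64; balance after payment £989.77.
Closed form: n = −ln(1 − rB₀/P)/ln(1+r) = −ln(0.64899)/ln(1.00858) ≈ 50.585, so the balance reaches zero during payment 51.

51 months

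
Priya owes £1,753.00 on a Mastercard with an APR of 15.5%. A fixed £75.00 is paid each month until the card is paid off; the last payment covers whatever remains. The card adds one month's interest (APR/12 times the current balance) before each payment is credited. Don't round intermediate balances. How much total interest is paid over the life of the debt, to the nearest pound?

£347

Monthly rate r = 15.5%/12 = 1.29167% = 0.0129167.
Payoff takes n = ⌈−ln(1 − rB₀/P)/ln(1+r)⌉ = ⌈28.004⌉ = 29 payments; the last is £0.29.
Total paid = 28·£75.00 + £0.29 = £2,100.29.
Total interest = total paid − principal = £2,100.29 − £1,753.00 = £347.29.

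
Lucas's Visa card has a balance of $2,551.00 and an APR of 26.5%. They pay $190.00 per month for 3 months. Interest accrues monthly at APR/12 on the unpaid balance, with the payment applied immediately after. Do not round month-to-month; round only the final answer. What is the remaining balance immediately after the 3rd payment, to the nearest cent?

Monthly rate r = 26.5%/12 = 2.20833% = 0.0220833.
Each month: B ← B·(1+r) − $190.00.
Month 1: interest $56.33; balance after payment $2,417.33.
Month 2: interest $53.38; balance after payment $2,280.72.
Month 3: interest $50.37; balance after payment $2,141.08.

$2,141.08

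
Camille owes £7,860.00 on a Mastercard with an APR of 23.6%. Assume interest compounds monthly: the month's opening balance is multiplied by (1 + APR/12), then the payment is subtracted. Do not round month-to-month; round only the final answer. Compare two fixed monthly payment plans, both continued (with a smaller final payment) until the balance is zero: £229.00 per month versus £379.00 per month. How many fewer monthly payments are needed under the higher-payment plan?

31 fewer payments

Monthly rate r = 23.6%/12 = 1.96667% = 0.0196667.
At £229.00/mo: n = ⌈−ln(1 − rB₀/P)/ln(1+r)⌉ = 58 payments (last £163.64); total interest = total paid − £7,860.00 = £5,356.64.
At £379.00/mo: 27 payments (last £343.72); total interest £2,337.72.
Payments saved = 58 − 27 = 31.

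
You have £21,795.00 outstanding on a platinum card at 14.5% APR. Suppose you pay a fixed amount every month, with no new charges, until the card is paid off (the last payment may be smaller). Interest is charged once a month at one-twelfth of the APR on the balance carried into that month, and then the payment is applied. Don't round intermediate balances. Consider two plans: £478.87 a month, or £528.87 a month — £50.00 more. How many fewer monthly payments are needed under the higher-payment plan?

9 fewer payments

Monthly rate r = 14.5%/12 = 1.20833% = 0.0120833.
At £478.87/mo: n = ⌈−ln(1 − rB₀/P)/ln(1+r)⌉ = 67 payments (last £227.34); total interest = total paid − £21,795.00 = £10,037.76.
At £528.87/mo: 58 payments (last £196.86); total interest £8,547.45.
Payments saved = 67 − 58 = 9.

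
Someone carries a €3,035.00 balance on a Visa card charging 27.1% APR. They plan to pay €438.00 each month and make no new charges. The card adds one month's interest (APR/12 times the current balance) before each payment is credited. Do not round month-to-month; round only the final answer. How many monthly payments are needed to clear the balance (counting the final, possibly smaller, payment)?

Monthly rate r = 27.1%/12 = 2.25833% = 0.0225833.
Recurrence: B ← B·(1+r) − €438.00.
Month 1: interest €68.54; balance after payment €2,665.54.
Month 2: interest €60.20; balance after payment €2,287.74.
Closed form: n = −ln(1 − rB₀/P)/ln(1+r) = −ln(0.84352)/ln(1.02258) ≈ 7.620, so the balance reaches zero during payment 8.

8 months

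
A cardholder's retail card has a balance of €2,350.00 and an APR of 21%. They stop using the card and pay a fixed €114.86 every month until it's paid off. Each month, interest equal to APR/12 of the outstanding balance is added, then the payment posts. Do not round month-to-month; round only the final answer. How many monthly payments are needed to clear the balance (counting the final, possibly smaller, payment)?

Monthly rate r = 21%/12 = 1.75% = 0.0175.
Recurrence: B ← B·(1+r) − €114.86.
Month 1: interest €41.13; balance after payment €2,276.26.
Month 2: interest €39.83; balance after payment €2,201.24.
Closed form: n = −ln(1 − rB₀/P)/ln(1+r) = −ln(0.64196)/ln(1.0175) ≈ 25.549, so the balance reaches zero during payment 26.

26 payments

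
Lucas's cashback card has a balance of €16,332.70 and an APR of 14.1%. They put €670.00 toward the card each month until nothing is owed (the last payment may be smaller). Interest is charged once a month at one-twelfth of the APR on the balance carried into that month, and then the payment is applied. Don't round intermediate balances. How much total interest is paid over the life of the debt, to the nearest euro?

Monthly rate r = 14.1%/12 = 1.175% = 0.01175.
Payoff takes n = ⌈−ln(1 − rB₀/P)/ln(1+r)⌉ = ⌈28.890⌉ = 29 payments; the last is €596.59.
Total paid = 28·€670.00 + €596.59 = €19,356.59.
Total interest = total paid − principal = €19,356.59 − €16,332.70 = €3,023.89.

€3,024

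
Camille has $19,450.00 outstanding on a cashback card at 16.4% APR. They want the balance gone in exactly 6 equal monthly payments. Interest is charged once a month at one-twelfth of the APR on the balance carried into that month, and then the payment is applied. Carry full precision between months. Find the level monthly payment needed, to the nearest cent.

$3,398.48

Monthly rate r = 16.4%/12 = 1.36667% = 0.0136667.
Level-payment amortization: P = B₀·r / (1 − (1+r)^(−n)) = 19450.00·0.0136667 / (1 − 1.01367^(−6)).
Denominator 1 − (1+r)^(−6) = 0.0782163355.
P = 265.817 / 0.0782163355 ≈ 3398.48.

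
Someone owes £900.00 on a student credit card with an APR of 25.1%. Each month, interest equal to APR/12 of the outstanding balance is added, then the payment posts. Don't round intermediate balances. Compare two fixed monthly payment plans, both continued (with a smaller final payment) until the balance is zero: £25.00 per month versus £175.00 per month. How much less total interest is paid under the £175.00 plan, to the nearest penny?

£726.28

Monthly rate r = 25.1%/12 = 2.09167% = 0.0209167.
At £25.00/mo: n = ⌈−ln(1 − rB₀/P)/ln(1+r)⌉ = 68 payments (last £13.84); total interest = total paid − £900.00 = £788.84.
At £175.00/mo: 6 payments (last £87.56); total interest £62.56.
Interest saved = £788.84 − £62.56 = £726.28.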